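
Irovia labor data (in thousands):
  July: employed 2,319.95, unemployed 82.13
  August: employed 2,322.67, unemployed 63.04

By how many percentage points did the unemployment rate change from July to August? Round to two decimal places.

July: labor force = 2,319.95 + 82.13 = 2,402.08; u = 82.13/2,402.08 = 3.42%.
August: labor force = 2,322.67 + 63.04 = 2,385.71; u = 63.04/2,385.71 = 2.64%.
Change = 2.64% − 3.42% = −0.78 pp.

The unemployment rate changed by −0.78 percentage points.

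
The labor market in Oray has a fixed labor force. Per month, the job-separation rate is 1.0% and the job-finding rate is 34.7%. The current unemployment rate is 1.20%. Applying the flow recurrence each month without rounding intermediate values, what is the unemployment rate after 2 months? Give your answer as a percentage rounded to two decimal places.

Unemployment rate after two months ≈ 2.14%.

With a fixed labor force, u_{t+1} = u_t + s·(1−u_t) − f·u_t = u_t·(1−s−f) + s.
Here 1−s−f = 0.643 and s = 0.010.
u_1 = 0.012000 × 0.643 + 0.010 = 0.017716.
u_2 = 0.017716 × 0.643 + 0.010 = 0.021391.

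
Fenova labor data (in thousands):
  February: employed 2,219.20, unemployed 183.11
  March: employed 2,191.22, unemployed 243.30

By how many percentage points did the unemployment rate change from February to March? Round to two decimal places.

The unemployment rate changed by +2.37 percentage points.

February: labor force = 2,219.20 + 183.11 = 2,402.31; u = 183.11/2,402.31 = 7.62%.
March: labor force = 2,191.22 + 243.30 = 2,434.52; u = 243.30/2,434.52 = 9.99%.
Change = 9.99% − 7.62% = +2.37 pp.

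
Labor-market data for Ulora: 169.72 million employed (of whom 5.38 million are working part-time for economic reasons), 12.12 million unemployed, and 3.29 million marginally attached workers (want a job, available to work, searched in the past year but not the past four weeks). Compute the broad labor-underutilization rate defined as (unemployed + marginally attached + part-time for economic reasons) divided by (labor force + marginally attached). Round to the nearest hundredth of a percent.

Labor force = 169.72 + 12.12 = 181.84 million.
Numerator = 12.12 + 3.29 + 5.38 = 20.79 million.
Denominator = 181.84 + 3.29 = 185.13 million.
Broad rate = 20.79 / 185.13 = 11.23%.

Broad underutilization rate ≈ 11.23%.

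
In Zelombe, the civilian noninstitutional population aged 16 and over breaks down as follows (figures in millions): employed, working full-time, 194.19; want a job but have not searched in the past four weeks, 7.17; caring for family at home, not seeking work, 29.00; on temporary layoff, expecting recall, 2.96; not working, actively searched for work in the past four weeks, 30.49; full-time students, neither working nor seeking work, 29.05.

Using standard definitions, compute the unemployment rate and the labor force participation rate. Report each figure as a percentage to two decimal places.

Unemployment rate ≈ 14.69%; labor force participation rate ≈ 77.73%.

Employed = 194.19 million.
Unemployed = 2.96 + 30.49 = 33.45 million (jobless and actively searching, or on temporary layoff).
Labor force = 194.19 + 33.45 = 227.64 million.
Not in labor force = 7.17 + 29.00 + 29.05 = 65.22 million (those not working and not actively searching are outside the labor force — including those who want a job but have given up searching).
Civilian working-age population = 227.64 + 65.22 = 292.86 million.
Unemployment rate = 33.45 / 227.64 = 14.69%.
Labor force participation rate = 227.64 / 292.86 = 77.73%.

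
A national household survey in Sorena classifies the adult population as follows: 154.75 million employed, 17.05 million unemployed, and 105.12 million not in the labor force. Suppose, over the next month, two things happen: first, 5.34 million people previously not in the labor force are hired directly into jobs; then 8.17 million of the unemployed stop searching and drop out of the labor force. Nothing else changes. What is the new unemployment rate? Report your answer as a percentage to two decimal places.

New unemployment rate ≈ 5.26%.

Initially, labor force = 154.75 + 17.05 = 171.80 million, so u = 17.05/171.80 = 9.92%.
After the first change, employed and labor force both rise by 5.34; unemployed unchanged → E = 160.09, U = 17.05, labor force = 177.14 million.
After the second change, unemployed and labor force both fall by 8.17 → E = 160.09, U = 8.88, labor force = 168.97 million.
New unemployment rate = 8.88 / 168.97 = 5.26%.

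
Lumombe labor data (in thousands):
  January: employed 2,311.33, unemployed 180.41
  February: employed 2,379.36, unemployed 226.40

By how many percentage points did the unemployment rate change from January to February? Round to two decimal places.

January: labor force = 2,311.33 + 180.41 = 2,491.74; u = 180.41/2,491.74 = 7.24%.
February: labor force = 2,379.36 + 226.40 = 2,605.76; u = 226.40/2,605.76 = 8.69%.
Change = 8.69% − 7.24% = +1.45 pp.

The unemployment rate changed by +1.45 percentage points.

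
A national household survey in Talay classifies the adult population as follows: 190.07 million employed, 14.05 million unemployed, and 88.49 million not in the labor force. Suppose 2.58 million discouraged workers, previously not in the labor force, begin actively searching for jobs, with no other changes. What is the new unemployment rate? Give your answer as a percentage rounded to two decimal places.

New unemployment rate ≈ 8.05%.

Initially, labor force = 190.07 + 14.05 = 204.12 million, so u = 14.05/204.12 = 6.88%.
After the change, unemployed and labor force both rise by 2.58 → E = 190.07, U = 16.63, labor force = 206.70 million.
New unemployment rate = 16.63 / 206.70 = 8.05%.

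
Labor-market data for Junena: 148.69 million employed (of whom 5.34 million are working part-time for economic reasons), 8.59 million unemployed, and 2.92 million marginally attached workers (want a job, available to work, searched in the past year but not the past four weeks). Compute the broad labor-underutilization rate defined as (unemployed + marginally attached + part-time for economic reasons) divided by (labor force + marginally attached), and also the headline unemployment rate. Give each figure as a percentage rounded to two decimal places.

Broad underutilization rate ≈ 10.52%; headline unemployment rate ≈ 5.46%.

Labor force = 148.69 + 8.59 = 157.28 million.
Numerator = 8.59 + 2.92 + 5.34 = 16.85 million.
Denominator = 157.28 + 2.92 = 160.20 million.
Broad rate = 16.85 / 160.20 = 10.52%.
Headline unemployment rate = 8.59 / 157.28 = 5.46%.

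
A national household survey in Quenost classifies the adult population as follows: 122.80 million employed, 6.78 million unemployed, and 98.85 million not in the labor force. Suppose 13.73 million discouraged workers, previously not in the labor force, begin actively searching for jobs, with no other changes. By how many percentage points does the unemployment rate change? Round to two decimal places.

Initially, labor force = 122.80 + 6.78 = 129.58 million, so u = 6.78/129.58 = 5.23%.
After the change, unemployed and labor force both rise by 13.73 → E = 122.80, U = 20.51, labor force = 143.31 million.
New unemployment rate = 20.51 / 143.31 = 14.31%.
Change = 14.31% − 5.23% = +9.08 percentage points.

The unemployment rate changes by +9.08 percentage points.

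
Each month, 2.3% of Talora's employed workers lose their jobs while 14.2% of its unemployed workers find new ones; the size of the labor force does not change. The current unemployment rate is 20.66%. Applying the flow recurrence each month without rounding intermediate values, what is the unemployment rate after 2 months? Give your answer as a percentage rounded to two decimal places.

Unemployment rate after two months ≈ 18.63%.

With a fixed labor force, u_{t+1} = u_t + s·(1−u_t) − f·u_t = u_t·(1−s−f) + s.
Here 1−s−f = 0.835 and s = 0.023.
u_1 = 0.206600 × 0.835 + 0.023 = 0.195511.
u_2 = 0.195511 × 0.835 + 0.023 = 0.186252.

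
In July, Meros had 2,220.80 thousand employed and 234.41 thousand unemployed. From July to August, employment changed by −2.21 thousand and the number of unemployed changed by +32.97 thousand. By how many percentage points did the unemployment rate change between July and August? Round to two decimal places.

The unemployment rate changed by +1.21 percentage points.

July: labor force = 2,220.80 + 234.41 = 2,455.21; u = 234.41/2,455.21 = 9.55%.
August: labor force = 2,218.59 + 267.38 = 2,485.97; u = 267.38/2,485.97 = 10.76%.
Change = 10.76% − 9.55% = +1.21 pp.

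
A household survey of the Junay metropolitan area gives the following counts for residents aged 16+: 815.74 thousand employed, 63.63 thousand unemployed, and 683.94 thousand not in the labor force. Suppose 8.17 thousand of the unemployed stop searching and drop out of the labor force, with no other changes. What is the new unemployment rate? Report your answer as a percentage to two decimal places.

New unemployment rate ≈ 6.37%.

Initially, labor force = 815.74 + 63.63 = 879.37 thousand, so u = 63.63/879.37 = 7.24%.
After the change, unemployed and labor force both fall by 8.17 → E = 815.74, U = 55.46, labor force = 871.20 thousand.
New unemployment rate = 55.46 / 871.20 = 6.37%.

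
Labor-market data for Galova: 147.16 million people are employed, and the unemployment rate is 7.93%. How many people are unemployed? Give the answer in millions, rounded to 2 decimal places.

About 12.67 million are unemployed.

Let U be the number unemployed. The labor force is E + U, and U/(E+U) = 0.0793.
So U = 0.0793 × 147.16 / (1 − 0.0793) = 11.6698 / 0.9207 ≈ 12.67 million.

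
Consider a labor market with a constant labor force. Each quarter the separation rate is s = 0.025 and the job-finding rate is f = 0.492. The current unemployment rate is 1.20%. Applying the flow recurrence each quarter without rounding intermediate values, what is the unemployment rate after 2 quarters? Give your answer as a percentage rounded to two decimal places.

With a fixed labor force, u_{t+1} = u_t + s·(1−u_t) − f·u_t = u_t·(1−s−f) + s.
Here 1−s−f = 0.483 and s = 0.025.
u_1 = 0.012000 × 0.483 + 0.025 = 0.030796.
u_2 = 0.030796 × 0.483 + 0.025 = 0.039874.

Unemployment rate after two quarters ≈ 3.99%.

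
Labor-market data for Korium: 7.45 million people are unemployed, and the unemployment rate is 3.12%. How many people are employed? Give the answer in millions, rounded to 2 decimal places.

Labor force = U / u = 7.45 / 0.0312 ≈ 238.78 million.
Employed = labor force − unemployed = 238.78 − 7.45 = 231.33 million.

About 231.33 million are employed.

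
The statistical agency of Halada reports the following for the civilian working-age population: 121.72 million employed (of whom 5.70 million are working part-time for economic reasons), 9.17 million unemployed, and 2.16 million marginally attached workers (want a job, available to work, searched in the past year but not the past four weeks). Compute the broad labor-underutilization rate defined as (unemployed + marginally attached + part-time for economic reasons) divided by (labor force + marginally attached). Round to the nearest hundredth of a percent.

Labor force = 121.72 + 9.17 = 130.89 million.
Numerator = 9.17 + 2.16 + 5.70 = 17.03 million.
Denominator = 130.89 + 2.16 = 133.05 million.
Broad rate = 17.03 / 133.05 = 12.80%.

Broad underutilization rate ≈ 12.80%.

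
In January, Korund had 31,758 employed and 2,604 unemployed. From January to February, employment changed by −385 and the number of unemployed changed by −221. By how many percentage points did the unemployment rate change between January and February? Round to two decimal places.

January: labor force = 31,758 + 2,604 = 34,362; u = 2,604/34,362 = 7.58%.
February: labor force = 31,373 + 2,383 = 33,756; u = 2,383/33,756 = 7.06%.
Change = 7.06% − 7.58% = −0.52 pp.

The unemployment rate changed by −0.52 percentage points.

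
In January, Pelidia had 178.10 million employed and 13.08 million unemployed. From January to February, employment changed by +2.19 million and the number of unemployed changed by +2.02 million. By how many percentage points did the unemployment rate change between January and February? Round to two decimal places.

January: labor force = 178.10 + 13.08 = 191.18; u = 13.08/191.18 = 6.84%.
February: labor force = 180.29 + 15.10 = 195.39; u = 15.10/195.39 = 7.73%.
Change = 7.73% − 6.84% = +0.89 pp.

The unemployment rate changed by +0.89 percentage points.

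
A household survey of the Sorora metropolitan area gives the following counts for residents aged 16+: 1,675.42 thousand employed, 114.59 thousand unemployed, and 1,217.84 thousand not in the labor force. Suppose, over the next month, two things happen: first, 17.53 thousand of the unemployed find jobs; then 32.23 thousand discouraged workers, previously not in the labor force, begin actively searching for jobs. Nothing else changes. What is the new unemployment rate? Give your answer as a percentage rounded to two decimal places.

New unemployment rate ≈ 7.10%.

Initially, labor force = 1,675.42 + 114.59 = 1,790.01 thousand, so u = 114.59/1,790.01 = 6.40%.
After the first change, unemployed falls and employed rises by 17.53; labor force unchanged → E = 1,692.95, U = 97.06, labor force = 1,790.01 thousand.
After the second change, unemployed and labor force both rise by 32.23 → E = 1,692.95, U = 129.29, labor force = 1,822.24 thousand.
New unemployment rate = 129.29 / 1,822.24 = 7.10%.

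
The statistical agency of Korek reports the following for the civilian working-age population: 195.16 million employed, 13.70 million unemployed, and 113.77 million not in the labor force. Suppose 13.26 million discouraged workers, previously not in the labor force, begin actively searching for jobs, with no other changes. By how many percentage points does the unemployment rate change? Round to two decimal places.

The unemployment rate changes by +5.58 percentage points.

Initially, labor force = 195.16 + 13.70 = 208.86 million, so u = 13.70/208.86 = 6.56%.
After the change, unemployed and labor force both rise by 13.26 → E = 195.16, U = 26.96, labor force = 222.12 million.
New unemployment rate = 26.96 / 222.12 = 12.14%.
Change = 12.14% − 6.56% = +5.58 percentage points.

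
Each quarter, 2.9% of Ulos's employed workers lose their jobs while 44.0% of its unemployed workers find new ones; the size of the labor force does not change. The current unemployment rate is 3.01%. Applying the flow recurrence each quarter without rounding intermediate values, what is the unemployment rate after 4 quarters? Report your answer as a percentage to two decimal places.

Unemployment rate after four quarters ≈ 5.93%.

With a fixed labor force, u_{t+1} = u_t + s·(1−u_t) − f·u_t = u_t·(1−s−f) + s.
Here 1−s−f = 0.531 and s = 0.029.
u_1 = 0.030100 × 0.531 + 0.029 = 0.044983.
u_2 = 0.044983 × 0.531 + 0.029 = 0.052886.
u_3 = 0.052886 × 0.531 + 0.029 = 0.057082.
u_4 = 0.057082 × 0.531 + 0.029 = 0.059311.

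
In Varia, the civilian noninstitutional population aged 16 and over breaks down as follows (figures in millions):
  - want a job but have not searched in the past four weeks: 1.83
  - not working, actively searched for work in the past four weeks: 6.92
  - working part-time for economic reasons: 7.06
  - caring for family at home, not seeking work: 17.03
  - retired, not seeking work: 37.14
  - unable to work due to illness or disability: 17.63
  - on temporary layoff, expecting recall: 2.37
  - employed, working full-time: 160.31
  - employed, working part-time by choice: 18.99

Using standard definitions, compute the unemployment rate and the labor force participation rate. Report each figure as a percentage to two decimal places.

Unemployment rate ≈ 4.75%; labor force participation rate ≈ 72.66%.

Employed = 7.06 + 160.31 + 18.99 = 186.36 million (anyone who worked, including part-time for economic reasons, counts as employed).
Unemployed = 6.92 + 2.37 = 9.29 million (jobless and actively searching, or on temporary layoff).
Labor force = 186.36 + 9.29 = 195.65 million.
Not in labor force = 1.83 + 17.03 + 37.14 + 17.63 = 73.63 million (those not working and not actively searching are outside the labor force — including those who want a job but have given up searching).
Civilian working-age population = 195.65 + 73.63 = 269.28 million.
Unemployment rate = 9.29 / 195.65 = 4.75%.
Labor force participation rate = 195.65 / 269.28 = 72.66%.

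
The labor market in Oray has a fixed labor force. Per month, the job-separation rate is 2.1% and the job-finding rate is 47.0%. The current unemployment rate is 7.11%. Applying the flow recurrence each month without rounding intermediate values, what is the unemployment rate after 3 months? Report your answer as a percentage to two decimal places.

Unemployment rate after three months ≈ 4.65%.

With a fixed labor force, u_{t+1} = u_t + s·(1−u_t) − f·u_t = u_t·(1−s−f) + s.
Here 1−s−f = 0.509 and s = 0.021.
u_1 = 0.071100 × 0.509 + 0.021 = 0.057190.
u_2 = 0.057190 × 0.509 + 0.021 = 0.050110.
u_3 = 0.050110 × 0.509 + 0.021 = 0.046506.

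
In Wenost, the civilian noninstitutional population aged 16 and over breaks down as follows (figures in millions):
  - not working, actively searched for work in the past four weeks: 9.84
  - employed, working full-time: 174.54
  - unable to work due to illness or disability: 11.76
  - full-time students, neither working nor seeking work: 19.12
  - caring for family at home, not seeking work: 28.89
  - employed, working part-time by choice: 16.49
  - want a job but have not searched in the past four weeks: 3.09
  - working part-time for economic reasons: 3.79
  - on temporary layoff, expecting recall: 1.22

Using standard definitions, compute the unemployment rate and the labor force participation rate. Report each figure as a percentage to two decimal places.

Unemployment rate ≈ 5.37%; labor force participation rate ≈ 76.61%.

Employed = 174.54 + 16.49 + 3.79 = 194.82 million (anyone who worked, including part-time for economic reasons, counts as employed).
Unemployed = 9.84 + 1.22 = 11.06 million (jobless and actively searching, or on temporary layoff).
Labor force = 194.82 + 11.06 = 205.88 million.
Not in labor force = 11.76 + 19.12 + 28.89 + 3.09 = 62.86 million (those not working and not actively searching are outside the labor force — including those who want a job but have given up searching).
Civilian working-age population = 205.88 + 62.86 = 268.74 million.
Unemployment rate = 11.06 / 205.88 = 5.37%.
Labor force participation rate = 205.88 / 268.74 = 76.61%.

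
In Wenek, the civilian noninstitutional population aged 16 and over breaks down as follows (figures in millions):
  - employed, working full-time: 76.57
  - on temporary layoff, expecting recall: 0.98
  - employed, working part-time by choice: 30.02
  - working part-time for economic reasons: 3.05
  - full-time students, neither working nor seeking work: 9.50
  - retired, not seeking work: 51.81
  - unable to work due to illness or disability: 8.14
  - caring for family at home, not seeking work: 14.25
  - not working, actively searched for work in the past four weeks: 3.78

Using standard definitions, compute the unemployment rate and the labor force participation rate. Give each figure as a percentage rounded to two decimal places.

Employed = 76.57 + 30.02 + 3.05 = 109.64 million (anyone who worked, including part-time for economic reasons, counts as employed).
Unemployed = 0.98 + 3.78 = 4.76 million (jobless and actively searching, or on temporary layoff).
Labor force = 109.64 + 4.76 = 114.40 million.
Not in labor force = 9.50 + 51.81 + 8.14 + 14.25 = 83.70 million (those not working and not actively searching are outside the labor force).
Civilian working-age population = 114.40 + 83.70 = 198.10 million.
Unemployment rate = 4.76 / 114.40 = 4.16%.
Labor force participation rate = 114.40 / 198.10 = 57.75%.

Unemployment rate ≈ 4.16%; labor force participation rate ≈ 57.75%.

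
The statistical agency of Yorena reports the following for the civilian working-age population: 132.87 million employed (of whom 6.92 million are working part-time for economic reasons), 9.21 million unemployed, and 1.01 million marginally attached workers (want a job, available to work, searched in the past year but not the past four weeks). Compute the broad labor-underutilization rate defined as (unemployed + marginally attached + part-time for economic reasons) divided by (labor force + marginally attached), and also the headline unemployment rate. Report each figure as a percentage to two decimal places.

Broad underutilization rate ≈ 11.98%; headline unemployment rate ≈ 6.48%.

Labor force = 132.87 + 9.21 = 142.08 million.
Numerator = 9.21 + 1.01 + 6.92 = 17.14 million.
Denominator = 142.08 + 1.01 = 143.09 million.
Broad rate = 17.14 / 143.09 = 11.98%.
Headline unemployment rate = 9.21 / 142.08 = 6.48%.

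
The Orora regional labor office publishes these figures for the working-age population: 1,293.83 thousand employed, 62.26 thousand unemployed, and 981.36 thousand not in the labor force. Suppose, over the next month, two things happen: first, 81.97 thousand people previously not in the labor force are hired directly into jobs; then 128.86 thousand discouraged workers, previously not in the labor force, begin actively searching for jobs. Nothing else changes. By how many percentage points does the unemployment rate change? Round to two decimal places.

Initially, labor force = 1,293.83 + 62.26 = 1,356.09 thousand, so u = 62.26/1,356.09 = 4.59%.
After the first change, employed and labor force both rise by 81.97; unemployed unchanged → E = 1,375.80, U = 62.26, labor force = 1,438.06 thousand.
After the second change, unemployed and labor force both rise by 128.86 → E = 1,375.80, U = 191.12, labor force = 1,566.92 thousand.
New unemployment rate = 191.12 / 1,566.92 = 12.20%.
Change = 12.20% − 4.59% = +7.61 percentage points.

The unemployment rate changes by +7.61 percentage points.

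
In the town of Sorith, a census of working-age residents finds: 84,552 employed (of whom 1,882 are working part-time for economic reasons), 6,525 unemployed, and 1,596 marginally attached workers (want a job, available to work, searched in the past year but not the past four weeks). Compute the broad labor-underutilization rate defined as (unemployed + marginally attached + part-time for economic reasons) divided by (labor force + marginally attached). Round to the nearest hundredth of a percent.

Broad underutilization rate ≈ 10.79%.

Labor force = 84,552 + 6,525 = 91,077.
Numerator = 6,525 + 1,596 + 1,882 = 10,003.
Denominator = 91,077 + 1,596 = 92,673.
Broad rate = 10,003 / 92,673 = 10.79%.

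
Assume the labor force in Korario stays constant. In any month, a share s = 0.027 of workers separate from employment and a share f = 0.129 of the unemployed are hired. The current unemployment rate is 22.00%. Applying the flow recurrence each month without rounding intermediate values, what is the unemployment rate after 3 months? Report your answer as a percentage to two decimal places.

With a fixed labor force, u_{t+1} = u_t + s·(1−u_t) − f·u_t = u_t·(1−s−f) + s.
Here 1−s−f = 0.844 and s = 0.027.
u_1 = 0.220000 × 0.844 + 0.027 = 0.212680.
u_2 = 0.212680 × 0.844 + 0.027 = 0.206502.
u_3 = 0.206502 × 0.844 + 0.027 = 0.201288.

Unemployment rate after three months ≈ 20.13%.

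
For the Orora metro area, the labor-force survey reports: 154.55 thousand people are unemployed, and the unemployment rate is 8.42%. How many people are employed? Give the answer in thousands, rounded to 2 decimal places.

About 1,680.96 thousand are employed.

Labor force = U / u = 154.55 / 0.0842 ≈ 1,835.51 thousand.
Employed = labor force − unemployed = 1,835.51 − 154.55 = 1,680.96 thousand.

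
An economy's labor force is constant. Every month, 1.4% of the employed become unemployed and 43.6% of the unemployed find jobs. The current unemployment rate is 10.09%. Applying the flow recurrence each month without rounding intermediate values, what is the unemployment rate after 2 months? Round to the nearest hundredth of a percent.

With a fixed labor force, u_{t+1} = u_t + s·(1−u_t) − f·u_t = u_t·(1−s−f) + s.
Here 1−s−f = 0.550 and s = 0.014.
u_1 = 0.100900 × 0.550 + 0.014 = 0.069495.
u_2 = 0.069495 × 0.550 + 0.014 = 0.052222.

Unemployment rate after two months ≈ 5.22%.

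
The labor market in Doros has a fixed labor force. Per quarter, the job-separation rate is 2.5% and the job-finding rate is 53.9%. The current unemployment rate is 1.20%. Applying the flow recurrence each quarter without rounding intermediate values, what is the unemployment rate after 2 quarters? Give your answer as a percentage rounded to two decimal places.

Unemployment rate after two quarters ≈ 3.82%.

With a fixed labor force, u_{t+1} = u_t + s·(1−u_t) − f·u_t = u_t·(1−s−f) + s.
Here 1−s−f = 0.436 and s = 0.025.
u_1 = 0.012000 × 0.436 + 0.025 = 0.030232.
u_2 = 0.030232 × 0.436 + 0.025 = 0.038181.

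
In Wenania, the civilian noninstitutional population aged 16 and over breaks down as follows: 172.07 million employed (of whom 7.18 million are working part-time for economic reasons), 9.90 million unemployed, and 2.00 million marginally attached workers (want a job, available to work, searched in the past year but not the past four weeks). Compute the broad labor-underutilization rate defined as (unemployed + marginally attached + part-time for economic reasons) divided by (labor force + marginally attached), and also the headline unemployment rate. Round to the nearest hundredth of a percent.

Labor force = 172.07 + 9.90 = 181.97 million.
Numerator = 9.90 + 2.00 + 7.18 = 19.08 million.
Denominator = 181.97 + 2.00 = 183.97 million.
Broad rate = 19.08 / 183.97 = 10.37%.
Headline unemployment rate = 9.90 / 181.97 = 5.44%.

Broad underutilization rate ≈ 10.37%; headline unemployment rate ≈ 5.44%.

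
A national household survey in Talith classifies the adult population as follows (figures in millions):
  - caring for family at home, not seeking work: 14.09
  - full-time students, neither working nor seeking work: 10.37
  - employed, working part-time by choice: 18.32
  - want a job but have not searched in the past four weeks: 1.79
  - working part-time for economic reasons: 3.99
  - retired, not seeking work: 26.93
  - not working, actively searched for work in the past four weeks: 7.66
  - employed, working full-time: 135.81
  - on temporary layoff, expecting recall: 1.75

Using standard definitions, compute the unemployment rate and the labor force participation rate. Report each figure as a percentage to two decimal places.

Employed = 18.32 + 3.99 + 135.81 = 158.12 million (anyone who worked, including part-time for economic reasons, counts as employed).
Unemployed = 7.66 + 1.75 = 9.41 million (jobless and actively searching, or on temporary layoff).
Labor force = 158.12 + 9.41 = 167.53 million.
Not in labor force = 14.09 + 10.37 + 1.79 + 26.93 = 53.18 million (those not working and not actively searching are outside the labor force — including those who want a job but have given up searching).
Civilian working-age population = 167.53 + 53.18 = 220.71 million.
Unemployment rate = 9.41 / 167.53 = 5.62%.
Labor force participation rate = 167.53 / 220.71 = 75.91%.

Unemployment rate ≈ 5.62%; labor force participation rate ≈ 75.91%.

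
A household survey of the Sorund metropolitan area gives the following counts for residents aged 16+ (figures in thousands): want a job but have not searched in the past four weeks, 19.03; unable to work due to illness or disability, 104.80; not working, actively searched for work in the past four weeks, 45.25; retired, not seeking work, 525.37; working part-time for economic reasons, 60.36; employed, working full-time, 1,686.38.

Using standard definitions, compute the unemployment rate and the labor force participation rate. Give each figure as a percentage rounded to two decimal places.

Employed = 60.36 + 1,686.38 = 1,746.74 thousand (anyone who worked, including part-time for economic reasons, counts as employed).
Unemployed = 45.25 thousand.
Labor force = 1,746.74 + 45.25 = 1,791.99 thousand.
Not in labor force = 19.03 + 104.80 + 525.37 = 649.20 thousand (those not working and not actively searching are outside the labor force — including those who want a job but have given up searching).
Civilian working-age population = 1,791.99 + 649.20 = 2,441.19 thousand.
Unemployment rate = 45.25 / 1,791.99 = 2.53%.
Labor force participation rate = 1,791.99 / 2,441.19 = 73.41%.

Unemployment rate ≈ 2.53%; labor force participation rate ≈ 73.41%.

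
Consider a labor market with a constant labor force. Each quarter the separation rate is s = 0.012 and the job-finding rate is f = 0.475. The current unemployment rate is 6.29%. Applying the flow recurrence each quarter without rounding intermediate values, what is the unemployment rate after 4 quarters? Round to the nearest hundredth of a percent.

With a fixed labor force, u_{t+1} = u_t + s·(1−u_t) − f·u_t = u_t·(1−s−f) + s.
Here 1−s−f = 0.513 and s = 0.012.
u_1 = 0.062900 × 0.513 + 0.012 = 0.044268.
u_2 = 0.044268 × 0.513 + 0.012 = 0.034709.
u_3 = 0.034709 × 0.513 + 0.012 = 0.029806.
u_4 = 0.029806 × 0.513 + 0.012 = 0.027290.

Unemployment rate after four quarters ≈ 2.73%.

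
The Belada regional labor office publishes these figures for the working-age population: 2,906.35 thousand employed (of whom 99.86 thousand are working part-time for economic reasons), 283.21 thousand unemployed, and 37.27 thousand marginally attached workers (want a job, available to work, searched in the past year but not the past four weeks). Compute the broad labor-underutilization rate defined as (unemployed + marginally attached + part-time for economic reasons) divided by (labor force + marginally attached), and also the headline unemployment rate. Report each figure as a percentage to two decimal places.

Labor force = 2,906.35 + 283.21 = 3,189.56 thousand.
Numerator = 283.21 + 37.27 + 99.86 = 420.34 thousand.
Denominator = 3,189.56 + 37.27 = 3,226.83 thousand.
Broad rate = 420.34 / 3,226.83 = 13.03%.
Headline unemployment rate = 283.21 / 3,189.56 = 8.88%.

Broad underutilization rate ≈ 13.03%; headline unemployment rate ≈ 8.88%.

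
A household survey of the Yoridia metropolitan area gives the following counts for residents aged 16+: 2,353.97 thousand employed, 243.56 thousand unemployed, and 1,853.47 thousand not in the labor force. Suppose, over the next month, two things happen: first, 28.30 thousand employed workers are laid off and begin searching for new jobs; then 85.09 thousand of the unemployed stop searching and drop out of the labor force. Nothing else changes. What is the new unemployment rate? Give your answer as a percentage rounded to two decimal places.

Initially, labor force = 2,353.97 + 243.56 = 2,597.53 thousand, so u = 243.56/2,597.53 = 9.38%.
After the first change, employed falls and unemployed rises by 28.30; labor force unchanged → E = 2,325.67, U = 271.86, labor force = 2,597.53 thousand.
After the second change, unemployed and labor force both fall by 85.09 → E = 2,325.67, U = 186.77, labor force = 2,512.44 thousand.
New unemployment rate = 186.77 / 2,512.44 = 7.43%.

New unemployment rate ≈ 7.43%.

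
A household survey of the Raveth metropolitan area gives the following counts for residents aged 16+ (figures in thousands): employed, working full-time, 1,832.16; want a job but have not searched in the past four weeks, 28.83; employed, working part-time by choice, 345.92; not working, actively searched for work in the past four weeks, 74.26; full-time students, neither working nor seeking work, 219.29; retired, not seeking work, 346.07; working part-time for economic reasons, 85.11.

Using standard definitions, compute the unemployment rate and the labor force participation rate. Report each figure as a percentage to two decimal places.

Employed = 1,832.16 + 345.92 + 85.11 = 2,263.19 thousand (anyone who worked, including part-time for economic reasons, counts as employed).
Unemployed = 74.26 thousand.
Labor force = 2,263.19 + 74.26 = 2,337.45 thousand.
Not in labor force = 28.83 + 219.29 + 346.07 = 594.19 thousand (those not working and not actively searching are outside the labor force — including those who want a job but have given up searching).
Civilian working-age population = 2,337.45 + 594.19 = 2,931.64 thousand.
Unemployment rate = 74.26 / 2,337.45 = 3.18%.
Labor force participation rate = 2,337.45 / 2,931.64 = 79.73%.

Unemployment rate ≈ 3.18%; labor force participation rate ≈ 79.73%.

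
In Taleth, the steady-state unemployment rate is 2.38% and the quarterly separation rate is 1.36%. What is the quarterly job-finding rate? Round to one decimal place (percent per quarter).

From u* = s/(s+f): f = s·(1−u)/u.
f = 1.36 × (1 − 0.0238) / 0.0238 = 1.3276 / 0.0238 ≈ 55.8% per quarter.

Job-finding rate ≈ 55.8% per quarter.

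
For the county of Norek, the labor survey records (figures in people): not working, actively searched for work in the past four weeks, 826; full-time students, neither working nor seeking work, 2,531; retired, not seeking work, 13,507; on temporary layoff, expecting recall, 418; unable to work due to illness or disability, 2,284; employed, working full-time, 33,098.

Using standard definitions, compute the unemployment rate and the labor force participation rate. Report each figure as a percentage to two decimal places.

Unemployment rate ≈ 3.62%; labor force participation rate ≈ 65.21%.

Employed = 33,098.
Unemployed = 826 + 418 = 1,244 (jobless and actively searching, or on temporary layoff).
Labor force = 33,098 + 1,244 = 34,342.
Not in labor force = 2,531 + 13,507 + 2,284 = 18,322 (those not working and not actively searching are outside the labor force).
Civilian working-age population = 34,342 + 18,322 = 52,664.
Unemployment rate = 1,244 / 34,342 = 3.62%.
Labor force participation rate = 34,342 / 52,664 = 65.21%.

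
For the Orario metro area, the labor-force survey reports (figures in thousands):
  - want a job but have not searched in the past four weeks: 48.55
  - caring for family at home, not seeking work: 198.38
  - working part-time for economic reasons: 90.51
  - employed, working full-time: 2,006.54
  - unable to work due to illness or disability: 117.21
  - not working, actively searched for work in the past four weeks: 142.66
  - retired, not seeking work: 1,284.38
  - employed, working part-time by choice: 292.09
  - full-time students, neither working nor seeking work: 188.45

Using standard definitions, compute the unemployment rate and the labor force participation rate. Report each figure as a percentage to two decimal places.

Unemployment rate ≈ 5.63%; labor force participation rate ≈ 57.95%.

Employed = 90.51 + 2,006.54 + 292.09 = 2,389.14 thousand (anyone who worked, including part-time for economic reasons, counts as employed).
Unemployed = 142.66 thousand.
Labor force = 2,389.14 + 142.66 = 2,531.80 thousand.
Not in labor force = 48.55 + 198.38 + 117.21 + 1,284.38 + 188.45 = 1,836.97 thousand (those not working and not actively searching are outside the labor force — including those who want a job but have given up searching).
Civilian working-age population = 2,531.80 + 1,836.97 = 4,368.77 thousand.
Unemployment rate = 142.66 / 2,531.80 = 5.63%.
Labor force participation rate = 2,531.80 / 4,368.77 = 57.95%.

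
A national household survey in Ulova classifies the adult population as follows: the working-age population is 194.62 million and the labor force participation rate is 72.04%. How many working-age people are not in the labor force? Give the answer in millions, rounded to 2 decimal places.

Share not in the labor force = 1 − 0.7204 = 0.2796.
Not in labor force = 0.2796 × 194.62 ≈ 54.42 million.

About 54.42 million are not in the labor force.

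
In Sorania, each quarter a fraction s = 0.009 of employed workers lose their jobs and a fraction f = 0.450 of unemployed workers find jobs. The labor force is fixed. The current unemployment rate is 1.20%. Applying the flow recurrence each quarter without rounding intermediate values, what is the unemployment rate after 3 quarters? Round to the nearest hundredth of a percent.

With a fixed labor force, u_{t+1} = u_t + s·(1−u_t) − f·u_t = u_t·(1−s−f) + s.
Here 1−s−f = 0.541 and s = 0.009.
u_1 = 0.012000 × 0.541 + 0.009 = 0.015492.
u_2 = 0.015492 × 0.541 + 0.009 = 0.017381.
u_3 = 0.017381 × 0.541 + 0.009 = 0.018403.

Unemployment rate after three quarters ≈ 1.84%.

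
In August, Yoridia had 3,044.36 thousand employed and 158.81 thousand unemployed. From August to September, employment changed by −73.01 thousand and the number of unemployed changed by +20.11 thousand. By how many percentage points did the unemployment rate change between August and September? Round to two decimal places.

The unemployment rate changed by +0.72 percentage points.

August: labor force = 3,044.36 + 158.81 = 3,203.17; u = 158.81/3,203.17 = 4.96%.
September: labor force = 2,971.35 + 178.92 = 3,150.27; u = 178.92/3,150.27 = 5.68%.
Change = 5.68% − 4.96% = +0.72 pp.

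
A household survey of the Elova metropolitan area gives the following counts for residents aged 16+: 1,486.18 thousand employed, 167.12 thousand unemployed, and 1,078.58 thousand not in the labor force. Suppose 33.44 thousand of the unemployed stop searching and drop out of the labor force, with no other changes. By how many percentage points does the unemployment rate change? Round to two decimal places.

Initially, labor force = 1,486.18 + 167.12 = 1,653.30 thousand, so u = 167.12/1,653.30 = 10.11%.
After the change, unemployed and labor force both fall by 33.44 → E = 1,486.18, U = 133.68, labor force = 1,619.86 thousand.
New unemployment rate = 133.68 / 1,619.86 = 8.25%.
Change = 8.25% − 10.11% = −1.86 percentage points.

The unemployment rate changes by −1.86 percentage points.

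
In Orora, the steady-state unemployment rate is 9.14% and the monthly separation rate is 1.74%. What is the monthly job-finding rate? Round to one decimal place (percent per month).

Job-finding rate ≈ 17.3% per month.

From u* = s/(s+f): f = s·(1−u)/u.
f = 1.74 × (1 − 0.0914) / 0.0914 = 1.5810 / 0.0914 ≈ 17.3% per month.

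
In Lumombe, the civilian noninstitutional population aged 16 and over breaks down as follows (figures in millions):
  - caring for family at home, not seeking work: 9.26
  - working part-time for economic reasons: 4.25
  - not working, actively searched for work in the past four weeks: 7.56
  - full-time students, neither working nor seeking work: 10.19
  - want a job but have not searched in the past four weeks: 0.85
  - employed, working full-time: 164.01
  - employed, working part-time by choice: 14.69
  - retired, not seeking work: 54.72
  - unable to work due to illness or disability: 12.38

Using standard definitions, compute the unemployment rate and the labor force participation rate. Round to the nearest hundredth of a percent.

Unemployment rate ≈ 3.97%; labor force participation rate ≈ 68.55%.

Employed = 4.25 + 164.01 + 14.69 = 182.95 million (anyone who worked, including part-time for economic reasons, counts as employed).
Unemployed = 7.56 million.
Labor force = 182.95 + 7.56 = 190.51 million.
Not in labor force = 9.26 + 10.19 + 0.85 + 54.72 + 12.38 = 87.40 million (those not working and not actively searching are outside the labor force — including those who want a job but have given up searching).
Civilian working-age population = 190.51 + 87.40 = 277.91 million.
Unemployment rate = 7.56 / 190.51 = 3.97%.
Labor force participation rate = 190.51 / 277.91 = 68.55%.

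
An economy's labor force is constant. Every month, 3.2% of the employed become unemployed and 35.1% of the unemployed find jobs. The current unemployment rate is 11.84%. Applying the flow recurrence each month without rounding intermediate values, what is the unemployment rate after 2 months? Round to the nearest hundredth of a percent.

With a fixed labor force, u_{t+1} = u_t + s·(1−u_t) − f·u_t = u_t·(1−s−f) + s.
Here 1−s−f = 0.617 and s = 0.032.
u_1 = 0.118400 × 0.617 + 0.032 = 0.105053.
u_2 = 0.105053 × 0.617 + 0.032 = 0.096818.

Unemployment rate after two months ≈ 9.68%.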